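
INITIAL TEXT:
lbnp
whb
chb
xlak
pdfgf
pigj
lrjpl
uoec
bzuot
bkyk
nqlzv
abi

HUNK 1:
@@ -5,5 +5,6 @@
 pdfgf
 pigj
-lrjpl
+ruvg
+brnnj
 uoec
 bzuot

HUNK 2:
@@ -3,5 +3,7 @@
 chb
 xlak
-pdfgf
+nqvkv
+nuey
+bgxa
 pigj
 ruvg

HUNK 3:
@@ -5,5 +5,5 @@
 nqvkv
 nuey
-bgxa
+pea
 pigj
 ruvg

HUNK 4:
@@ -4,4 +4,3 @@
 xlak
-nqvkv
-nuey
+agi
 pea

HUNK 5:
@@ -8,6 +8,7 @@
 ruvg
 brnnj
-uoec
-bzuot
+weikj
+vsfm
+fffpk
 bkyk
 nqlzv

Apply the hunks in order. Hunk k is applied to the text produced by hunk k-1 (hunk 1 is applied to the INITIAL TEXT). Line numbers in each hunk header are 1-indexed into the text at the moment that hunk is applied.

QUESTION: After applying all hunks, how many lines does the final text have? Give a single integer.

Answer: 15

Derivation:
Hunk 1: at line 5 remove [lrjpl] add [ruvg,brnnj] -> 13 lines: lbnp whb chb xlak pdfgf pigj ruvg brnnj uoec bzuot bkyk nqlzv abi
Hunk 2: at line 3 remove [pdfgf] add [nqvkv,nuey,bgxa] -> 15 lines: lbnp whb chb xlak nqvkv nuey bgxa pigj ruvg brnnj uoec bzuot bkyk nqlzv abi
Hunk 3: at line 5 remove [bgxa] add [pea] -> 15 lines: lbnp whb chb xlak nqvkv nuey pea pigj ruvg brnnj uoec bzuot bkyk nqlzv abi
Hunk 4: at line 4 remove [nqvkv,nuey] add [agi] -> 14 lines: lbnp whb chb xlak agi pea pigj ruvg brnnj uoec bzuot bkyk nqlzv abi
Hunk 5: at line 8 remove [uoec,bzuot] add [weikj,vsfm,fffpk] -> 15 lines: lbnp whb chb xlak agi pea pigj ruvg brnnj weikj vsfm fffpk bkyk nqlzv abi
Final line count: 15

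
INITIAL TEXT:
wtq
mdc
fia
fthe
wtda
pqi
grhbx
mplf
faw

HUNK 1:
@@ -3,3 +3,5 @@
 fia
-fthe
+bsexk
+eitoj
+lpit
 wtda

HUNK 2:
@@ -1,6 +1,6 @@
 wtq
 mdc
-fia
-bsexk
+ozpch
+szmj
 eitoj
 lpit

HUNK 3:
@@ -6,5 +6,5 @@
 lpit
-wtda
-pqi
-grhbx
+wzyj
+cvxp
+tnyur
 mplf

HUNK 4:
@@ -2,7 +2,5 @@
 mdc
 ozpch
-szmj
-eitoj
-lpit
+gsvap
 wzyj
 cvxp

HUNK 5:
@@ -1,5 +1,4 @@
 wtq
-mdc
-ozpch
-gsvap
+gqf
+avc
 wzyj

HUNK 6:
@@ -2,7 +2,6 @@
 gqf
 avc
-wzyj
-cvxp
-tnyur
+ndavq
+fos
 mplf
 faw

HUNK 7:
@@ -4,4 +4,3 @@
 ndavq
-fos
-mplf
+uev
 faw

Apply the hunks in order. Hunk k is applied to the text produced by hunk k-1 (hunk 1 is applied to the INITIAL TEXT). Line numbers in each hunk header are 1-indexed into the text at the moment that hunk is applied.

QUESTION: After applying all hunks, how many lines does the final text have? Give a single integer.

Hunk 1: at line 3 remove [fthe] add [bsexk,eitoj,lpit] -> 11 lines: wtq mdc fia bsexk eitoj lpit wtda pqi grhbx mplf faw
Hunk 2: at line 1 remove [fia,bsexk] add [ozpch,szmj] -> 11 lines: wtq mdc ozpch szmj eitoj lpit wtda pqi grhbx mplf faw
Hunk 3: at line 6 remove [wtda,pqi,grhbx] add [wzyj,cvxp,tnyur] -> 11 lines: wtq mdc ozpch szmj eitoj lpit wzyj cvxp tnyur mplf faw
Hunk 4: at line 2 remove [szmj,eitoj,lpit] add [gsvap] -> 9 lines: wtq mdc ozpch gsvap wzyj cvxp tnyur mplf faw
Hunk 5: at line 1 remove [mdc,ozpch,gsvap] add [gqf,avc] -> 8 lines: wtq gqf avc wzyj cvxp tnyur mplf faw
Hunk 6: at line 2 remove [wzyj,cvxp,tnyur] add [ndavq,fos] -> 7 lines: wtq gqf avc ndavq fos mplf faw
Hunk 7: at line 4 remove [fos,mplf] add [uev] -> 6 lines: wtq gqf avc ndavq uev faw
Final line count: 6

Answer: 6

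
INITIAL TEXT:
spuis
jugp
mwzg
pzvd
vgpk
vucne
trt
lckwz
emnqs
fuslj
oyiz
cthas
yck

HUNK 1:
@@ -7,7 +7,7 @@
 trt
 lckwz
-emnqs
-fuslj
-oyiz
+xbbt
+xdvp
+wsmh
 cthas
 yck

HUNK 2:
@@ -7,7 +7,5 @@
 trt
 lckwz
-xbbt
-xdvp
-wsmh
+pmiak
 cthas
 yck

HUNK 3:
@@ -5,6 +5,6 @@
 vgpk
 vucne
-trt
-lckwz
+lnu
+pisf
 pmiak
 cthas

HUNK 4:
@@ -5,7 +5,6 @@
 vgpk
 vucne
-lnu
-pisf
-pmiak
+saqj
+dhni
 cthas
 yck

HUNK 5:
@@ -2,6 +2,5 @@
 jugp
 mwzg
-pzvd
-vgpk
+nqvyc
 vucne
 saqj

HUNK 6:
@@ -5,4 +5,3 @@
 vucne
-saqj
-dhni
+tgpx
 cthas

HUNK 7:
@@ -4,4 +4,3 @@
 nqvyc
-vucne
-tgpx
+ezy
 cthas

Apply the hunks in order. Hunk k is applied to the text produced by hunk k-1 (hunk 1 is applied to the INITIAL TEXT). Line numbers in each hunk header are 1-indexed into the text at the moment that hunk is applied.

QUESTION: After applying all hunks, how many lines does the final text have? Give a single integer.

Answer: 7

Derivation:
Hunk 1: at line 7 remove [emnqs,fuslj,oyiz] add [xbbt,xdvp,wsmh] -> 13 lines: spuis jugp mwzg pzvd vgpk vucne trt lckwz xbbt xdvp wsmh cthas yck
Hunk 2: at line 7 remove [xbbt,xdvp,wsmh] add [pmiak] -> 11 lines: spuis jugp mwzg pzvd vgpk vucne trt lckwz pmiak cthas yck
Hunk 3: at line 5 remove [trt,lckwz] add [lnu,pisf] -> 11 lines: spuis jugp mwzg pzvd vgpk vucne lnu pisf pmiak cthas yck
Hunk 4: at line 5 remove [lnu,pisf,pmiak] add [saqj,dhni] -> 10 lines: spuis jugp mwzg pzvd vgpk vucne saqj dhni cthas yck
Hunk 5: at line 2 remove [pzvd,vgpk] add [nqvyc] -> 9 lines: spuis jugp mwzg nqvyc vucne saqj dhni cthas yck
Hunk 6: at line 5 remove [saqj,dhni] add [tgpx] -> 8 lines: spuis jugp mwzg nqvyc vucne tgpx cthas yck
Hunk 7: at line 4 remove [vucne,tgpx] add [ezy] -> 7 lines: spuis jugp mwzg nqvyc ezy cthas yck
Final line count: 7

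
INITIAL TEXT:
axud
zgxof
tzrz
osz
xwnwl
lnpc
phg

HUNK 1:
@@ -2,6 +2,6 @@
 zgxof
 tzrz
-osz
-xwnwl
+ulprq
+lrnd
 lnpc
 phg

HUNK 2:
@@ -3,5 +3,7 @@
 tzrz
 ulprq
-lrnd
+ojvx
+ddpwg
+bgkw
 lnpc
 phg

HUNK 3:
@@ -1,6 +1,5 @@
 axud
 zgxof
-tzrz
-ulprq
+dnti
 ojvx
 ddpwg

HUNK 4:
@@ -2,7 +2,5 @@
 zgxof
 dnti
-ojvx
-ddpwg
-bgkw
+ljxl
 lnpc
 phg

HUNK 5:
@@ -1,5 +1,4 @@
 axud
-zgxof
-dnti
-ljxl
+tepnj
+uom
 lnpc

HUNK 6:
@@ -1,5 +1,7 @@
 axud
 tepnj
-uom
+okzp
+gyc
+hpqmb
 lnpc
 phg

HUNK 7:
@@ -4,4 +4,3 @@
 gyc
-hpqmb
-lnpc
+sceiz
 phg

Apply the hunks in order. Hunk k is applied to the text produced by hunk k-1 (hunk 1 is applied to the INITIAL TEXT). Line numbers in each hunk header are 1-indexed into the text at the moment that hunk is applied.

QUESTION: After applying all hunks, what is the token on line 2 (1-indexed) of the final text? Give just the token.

Answer: tepnj

Derivation:
Hunk 1: at line 2 remove [osz,xwnwl] add [ulprq,lrnd] -> 7 lines: axud zgxof tzrz ulprq lrnd lnpc phg
Hunk 2: at line 3 remove [lrnd] add [ojvx,ddpwg,bgkw] -> 9 lines: axud zgxof tzrz ulprq ojvx ddpwg bgkw lnpc phg
Hunk 3: at line 1 remove [tzrz,ulprq] add [dnti] -> 8 lines: axud zgxof dnti ojvx ddpwg bgkw lnpc phg
Hunk 4: at line 2 remove [ojvx,ddpwg,bgkw] add [ljxl] -> 6 lines: axud zgxof dnti ljxl lnpc phg
Hunk 5: at line 1 remove [zgxof,dnti,ljxl] add [tepnj,uom] -> 5 lines: axud tepnj uom lnpc phg
Hunk 6: at line 1 remove [uom] add [okzp,gyc,hpqmb] -> 7 lines: axud tepnj okzp gyc hpqmb lnpc phg
Hunk 7: at line 4 remove [hpqmb,lnpc] add [sceiz] -> 6 lines: axud tepnj okzp gyc sceiz phg
Final line 2: tepnj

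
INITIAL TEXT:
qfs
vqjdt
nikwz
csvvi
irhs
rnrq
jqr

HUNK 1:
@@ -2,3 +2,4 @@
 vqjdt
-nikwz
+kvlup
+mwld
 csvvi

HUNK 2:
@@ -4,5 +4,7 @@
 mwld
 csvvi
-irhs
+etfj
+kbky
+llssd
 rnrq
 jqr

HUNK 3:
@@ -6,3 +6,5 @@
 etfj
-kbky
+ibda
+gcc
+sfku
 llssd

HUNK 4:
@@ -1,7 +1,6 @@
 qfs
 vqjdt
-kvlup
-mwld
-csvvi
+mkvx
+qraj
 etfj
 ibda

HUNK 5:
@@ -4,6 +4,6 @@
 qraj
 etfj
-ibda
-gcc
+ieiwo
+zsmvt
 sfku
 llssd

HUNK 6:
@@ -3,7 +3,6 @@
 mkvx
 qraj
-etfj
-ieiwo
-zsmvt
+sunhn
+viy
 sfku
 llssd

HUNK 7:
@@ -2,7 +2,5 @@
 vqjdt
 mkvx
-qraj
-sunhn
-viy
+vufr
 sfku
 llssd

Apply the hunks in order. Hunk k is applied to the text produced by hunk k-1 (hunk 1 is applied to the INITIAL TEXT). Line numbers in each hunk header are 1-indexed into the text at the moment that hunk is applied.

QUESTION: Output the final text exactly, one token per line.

Hunk 1: at line 2 remove [nikwz] add [kvlup,mwld] -> 8 lines: qfs vqjdt kvlup mwld csvvi irhs rnrq jqr
Hunk 2: at line 4 remove [irhs] add [etfj,kbky,llssd] -> 10 lines: qfs vqjdt kvlup mwld csvvi etfj kbky llssd rnrq jqr
Hunk 3: at line 6 remove [kbky] add [ibda,gcc,sfku] -> 12 lines: qfs vqjdt kvlup mwld csvvi etfj ibda gcc sfku llssd rnrq jqr
Hunk 4: at line 1 remove [kvlup,mwld,csvvi] add [mkvx,qraj] -> 11 lines: qfs vqjdt mkvx qraj etfj ibda gcc sfku llssd rnrq jqr
Hunk 5: at line 4 remove [ibda,gcc] add [ieiwo,zsmvt] -> 11 lines: qfs vqjdt mkvx qraj etfj ieiwo zsmvt sfku llssd rnrq jqr
Hunk 6: at line 3 remove [etfj,ieiwo,zsmvt] add [sunhn,viy] -> 10 lines: qfs vqjdt mkvx qraj sunhn viy sfku llssd rnrq jqr
Hunk 7: at line 2 remove [qraj,sunhn,viy] add [vufr] -> 8 lines: qfs vqjdt mkvx vufr sfku llssd rnrq jqr

Answer: qfs
vqjdt
mkvx
vufr
sfku
llssd
rnrq
jqr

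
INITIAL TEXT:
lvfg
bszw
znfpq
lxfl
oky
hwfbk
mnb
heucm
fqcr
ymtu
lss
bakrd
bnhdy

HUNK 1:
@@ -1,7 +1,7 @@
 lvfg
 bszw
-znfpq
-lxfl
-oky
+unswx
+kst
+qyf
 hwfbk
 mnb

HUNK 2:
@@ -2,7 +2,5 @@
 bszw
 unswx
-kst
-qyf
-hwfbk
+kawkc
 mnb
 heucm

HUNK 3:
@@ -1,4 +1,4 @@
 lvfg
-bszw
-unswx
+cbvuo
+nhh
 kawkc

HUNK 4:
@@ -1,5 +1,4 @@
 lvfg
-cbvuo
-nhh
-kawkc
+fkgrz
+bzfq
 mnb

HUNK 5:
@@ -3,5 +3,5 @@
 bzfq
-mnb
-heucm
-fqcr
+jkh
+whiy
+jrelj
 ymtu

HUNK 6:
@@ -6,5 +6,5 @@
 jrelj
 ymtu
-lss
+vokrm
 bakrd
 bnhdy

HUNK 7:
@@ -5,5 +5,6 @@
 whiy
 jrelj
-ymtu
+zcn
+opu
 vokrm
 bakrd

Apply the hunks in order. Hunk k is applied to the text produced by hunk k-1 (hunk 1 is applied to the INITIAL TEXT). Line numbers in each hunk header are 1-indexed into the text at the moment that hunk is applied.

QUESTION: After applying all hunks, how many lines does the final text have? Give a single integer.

Hunk 1: at line 1 remove [znfpq,lxfl,oky] add [unswx,kst,qyf] -> 13 lines: lvfg bszw unswx kst qyf hwfbk mnb heucm fqcr ymtu lss bakrd bnhdy
Hunk 2: at line 2 remove [kst,qyf,hwfbk] add [kawkc] -> 11 lines: lvfg bszw unswx kawkc mnb heucm fqcr ymtu lss bakrd bnhdy
Hunk 3: at line 1 remove [bszw,unswx] add [cbvuo,nhh] -> 11 lines: lvfg cbvuo nhh kawkc mnb heucm fqcr ymtu lss bakrd bnhdy
Hunk 4: at line 1 remove [cbvuo,nhh,kawkc] add [fkgrz,bzfq] -> 10 lines: lvfg fkgrz bzfq mnb heucm fqcr ymtu lss bakrd bnhdy
Hunk 5: at line 3 remove [mnb,heucm,fqcr] add [jkh,whiy,jrelj] -> 10 lines: lvfg fkgrz bzfq jkh whiy jrelj ymtu lss bakrd bnhdy
Hunk 6: at line 6 remove [lss] add [vokrm] -> 10 lines: lvfg fkgrz bzfq jkh whiy jrelj ymtu vokrm bakrd bnhdy
Hunk 7: at line 5 remove [ymtu] add [zcn,opu] -> 11 lines: lvfg fkgrz bzfq jkh whiy jrelj zcn opu vokrm bakrd bnhdy
Final line count: 11

Answer: 11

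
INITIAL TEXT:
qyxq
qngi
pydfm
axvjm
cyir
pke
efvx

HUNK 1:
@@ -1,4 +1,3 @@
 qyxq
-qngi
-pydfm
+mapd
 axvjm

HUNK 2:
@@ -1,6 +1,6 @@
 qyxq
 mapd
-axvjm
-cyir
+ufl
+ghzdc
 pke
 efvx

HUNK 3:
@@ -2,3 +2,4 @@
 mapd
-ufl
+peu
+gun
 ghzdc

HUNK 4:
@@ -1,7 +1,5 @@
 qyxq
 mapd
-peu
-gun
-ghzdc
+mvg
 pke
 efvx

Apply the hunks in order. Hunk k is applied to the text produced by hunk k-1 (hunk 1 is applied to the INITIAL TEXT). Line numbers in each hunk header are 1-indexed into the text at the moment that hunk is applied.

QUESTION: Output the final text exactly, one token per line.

Hunk 1: at line 1 remove [qngi,pydfm] add [mapd] -> 6 lines: qyxq mapd axvjm cyir pke efvx
Hunk 2: at line 1 remove [axvjm,cyir] add [ufl,ghzdc] -> 6 lines: qyxq mapd ufl ghzdc pke efvx
Hunk 3: at line 2 remove [ufl] add [peu,gun] -> 7 lines: qyxq mapd peu gun ghzdc pke efvx
Hunk 4: at line 1 remove [peu,gun,ghzdc] add [mvg] -> 5 lines: qyxq mapd mvg pke efvx

Answer: qyxq
mapd
mvg
pke
efvx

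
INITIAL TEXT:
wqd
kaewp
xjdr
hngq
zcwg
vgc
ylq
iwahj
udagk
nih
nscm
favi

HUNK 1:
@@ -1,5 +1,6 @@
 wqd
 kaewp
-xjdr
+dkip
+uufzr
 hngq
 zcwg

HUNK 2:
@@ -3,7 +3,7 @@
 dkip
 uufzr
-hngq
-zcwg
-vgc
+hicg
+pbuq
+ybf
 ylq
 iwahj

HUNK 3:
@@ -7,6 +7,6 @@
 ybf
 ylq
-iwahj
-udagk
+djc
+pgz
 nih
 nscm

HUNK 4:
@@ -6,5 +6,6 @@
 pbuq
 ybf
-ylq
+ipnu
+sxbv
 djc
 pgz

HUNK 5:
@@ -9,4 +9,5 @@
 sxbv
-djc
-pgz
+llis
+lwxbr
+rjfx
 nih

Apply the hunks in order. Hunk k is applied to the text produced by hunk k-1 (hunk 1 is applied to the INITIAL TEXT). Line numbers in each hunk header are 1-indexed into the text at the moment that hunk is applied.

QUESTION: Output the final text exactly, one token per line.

Hunk 1: at line 1 remove [xjdr] add [dkip,uufzr] -> 13 lines: wqd kaewp dkip uufzr hngq zcwg vgc ylq iwahj udagk nih nscm favi
Hunk 2: at line 3 remove [hngq,zcwg,vgc] add [hicg,pbuq,ybf] -> 13 lines: wqd kaewp dkip uufzr hicg pbuq ybf ylq iwahj udagk nih nscm favi
Hunk 3: at line 7 remove [iwahj,udagk] add [djc,pgz] -> 13 lines: wqd kaewp dkip uufzr hicg pbuq ybf ylq djc pgz nih nscm favi
Hunk 4: at line 6 remove [ylq] add [ipnu,sxbv] -> 14 lines: wqd kaewp dkip uufzr hicg pbuq ybf ipnu sxbv djc pgz nih nscm favi
Hunk 5: at line 9 remove [djc,pgz] add [llis,lwxbr,rjfx] -> 15 lines: wqd kaewp dkip uufzr hicg pbuq ybf ipnu sxbv llis lwxbr rjfx nih nscm favi

Answer: wqd
kaewp
dkip
uufzr
hicg
pbuq
ybf
ipnu
sxbv
llis
lwxbr
rjfx
nih
nscm
favi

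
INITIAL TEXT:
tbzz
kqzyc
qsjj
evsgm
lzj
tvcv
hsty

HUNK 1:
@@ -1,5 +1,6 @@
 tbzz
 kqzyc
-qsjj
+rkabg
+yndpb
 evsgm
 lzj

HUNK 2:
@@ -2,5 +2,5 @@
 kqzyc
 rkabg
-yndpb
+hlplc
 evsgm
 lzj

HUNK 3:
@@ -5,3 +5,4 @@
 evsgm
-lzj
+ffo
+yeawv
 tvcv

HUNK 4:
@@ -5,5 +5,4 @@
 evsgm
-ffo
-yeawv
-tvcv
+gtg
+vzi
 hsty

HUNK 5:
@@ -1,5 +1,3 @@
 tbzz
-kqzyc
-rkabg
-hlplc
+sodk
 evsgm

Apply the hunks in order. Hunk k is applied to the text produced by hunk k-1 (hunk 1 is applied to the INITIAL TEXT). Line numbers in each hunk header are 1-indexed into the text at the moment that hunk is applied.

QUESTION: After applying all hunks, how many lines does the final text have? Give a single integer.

Hunk 1: at line 1 remove [qsjj] add [rkabg,yndpb] -> 8 lines: tbzz kqzyc rkabg yndpb evsgm lzj tvcv hsty
Hunk 2: at line 2 remove [yndpb] add [hlplc] -> 8 lines: tbzz kqzyc rkabg hlplc evsgm lzj tvcv hsty
Hunk 3: at line 5 remove [lzj] add [ffo,yeawv] -> 9 lines: tbzz kqzyc rkabg hlplc evsgm ffo yeawv tvcv hsty
Hunk 4: at line 5 remove [ffo,yeawv,tvcv] add [gtg,vzi] -> 8 lines: tbzz kqzyc rkabg hlplc evsgm gtg vzi hsty
Hunk 5: at line 1 remove [kqzyc,rkabg,hlplc] add [sodk] -> 6 lines: tbzz sodk evsgm gtg vzi hsty
Final line count: 6

Answer: 6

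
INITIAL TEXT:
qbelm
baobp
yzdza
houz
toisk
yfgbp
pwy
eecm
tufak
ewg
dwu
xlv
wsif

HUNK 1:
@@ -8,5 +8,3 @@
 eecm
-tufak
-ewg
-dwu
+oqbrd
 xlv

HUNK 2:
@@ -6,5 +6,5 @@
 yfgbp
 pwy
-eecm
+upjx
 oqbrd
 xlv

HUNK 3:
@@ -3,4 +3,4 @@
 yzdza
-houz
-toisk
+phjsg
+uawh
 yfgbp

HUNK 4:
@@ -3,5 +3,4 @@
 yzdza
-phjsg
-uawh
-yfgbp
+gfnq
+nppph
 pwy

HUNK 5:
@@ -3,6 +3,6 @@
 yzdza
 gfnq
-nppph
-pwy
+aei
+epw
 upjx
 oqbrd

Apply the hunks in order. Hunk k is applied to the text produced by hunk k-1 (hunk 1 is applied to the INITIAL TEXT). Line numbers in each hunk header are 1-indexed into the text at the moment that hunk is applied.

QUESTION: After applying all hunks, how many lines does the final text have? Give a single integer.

Answer: 10

Derivation:
Hunk 1: at line 8 remove [tufak,ewg,dwu] add [oqbrd] -> 11 lines: qbelm baobp yzdza houz toisk yfgbp pwy eecm oqbrd xlv wsif
Hunk 2: at line 6 remove [eecm] add [upjx] -> 11 lines: qbelm baobp yzdza houz toisk yfgbp pwy upjx oqbrd xlv wsif
Hunk 3: at line 3 remove [houz,toisk] add [phjsg,uawh] -> 11 lines: qbelm baobp yzdza phjsg uawh yfgbp pwy upjx oqbrd xlv wsif
Hunk 4: at line 3 remove [phjsg,uawh,yfgbp] add [gfnq,nppph] -> 10 lines: qbelm baobp yzdza gfnq nppph pwy upjx oqbrd xlv wsif
Hunk 5: at line 3 remove [nppph,pwy] add [aei,epw] -> 10 lines: qbelm baobp yzdza gfnq aei epw upjx oqbrd xlv wsif
Final line count: 10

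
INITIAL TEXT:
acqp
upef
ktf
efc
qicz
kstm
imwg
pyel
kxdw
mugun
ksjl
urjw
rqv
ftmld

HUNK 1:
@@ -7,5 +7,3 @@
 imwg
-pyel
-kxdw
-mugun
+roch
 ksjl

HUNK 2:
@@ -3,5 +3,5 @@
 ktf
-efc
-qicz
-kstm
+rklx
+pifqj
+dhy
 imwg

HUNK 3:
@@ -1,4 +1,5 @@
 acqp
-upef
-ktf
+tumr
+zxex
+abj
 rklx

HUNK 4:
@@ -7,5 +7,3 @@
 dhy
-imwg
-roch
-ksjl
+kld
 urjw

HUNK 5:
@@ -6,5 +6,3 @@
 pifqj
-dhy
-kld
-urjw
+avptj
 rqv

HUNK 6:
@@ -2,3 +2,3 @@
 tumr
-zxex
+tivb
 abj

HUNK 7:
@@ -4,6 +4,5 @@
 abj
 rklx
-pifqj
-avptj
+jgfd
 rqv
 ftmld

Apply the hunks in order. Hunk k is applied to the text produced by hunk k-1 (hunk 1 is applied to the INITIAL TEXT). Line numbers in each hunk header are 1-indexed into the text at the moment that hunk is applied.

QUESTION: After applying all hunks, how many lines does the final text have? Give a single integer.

Answer: 8

Derivation:
Hunk 1: at line 7 remove [pyel,kxdw,mugun] add [roch] -> 12 lines: acqp upef ktf efc qicz kstm imwg roch ksjl urjw rqv ftmld
Hunk 2: at line 3 remove [efc,qicz,kstm] add [rklx,pifqj,dhy] -> 12 lines: acqp upef ktf rklx pifqj dhy imwg roch ksjl urjw rqv ftmld
Hunk 3: at line 1 remove [upef,ktf] add [tumr,zxex,abj] -> 13 lines: acqp tumr zxex abj rklx pifqj dhy imwg roch ksjl urjw rqv ftmld
Hunk 4: at line 7 remove [imwg,roch,ksjl] add [kld] -> 11 lines: acqp tumr zxex abj rklx pifqj dhy kld urjw rqv ftmld
Hunk 5: at line 6 remove [dhy,kld,urjw] add [avptj] -> 9 lines: acqp tumr zxex abj rklx pifqj avptj rqv ftmld
Hunk 6: at line 2 remove [zxex] add [tivb] -> 9 lines: acqp tumr tivb abj rklx pifqj avptj rqv ftmld
Hunk 7: at line 4 remove [pifqj,avptj] add [jgfd] -> 8 lines: acqp tumr tivb abj rklx jgfd rqv ftmld
Final line count: 8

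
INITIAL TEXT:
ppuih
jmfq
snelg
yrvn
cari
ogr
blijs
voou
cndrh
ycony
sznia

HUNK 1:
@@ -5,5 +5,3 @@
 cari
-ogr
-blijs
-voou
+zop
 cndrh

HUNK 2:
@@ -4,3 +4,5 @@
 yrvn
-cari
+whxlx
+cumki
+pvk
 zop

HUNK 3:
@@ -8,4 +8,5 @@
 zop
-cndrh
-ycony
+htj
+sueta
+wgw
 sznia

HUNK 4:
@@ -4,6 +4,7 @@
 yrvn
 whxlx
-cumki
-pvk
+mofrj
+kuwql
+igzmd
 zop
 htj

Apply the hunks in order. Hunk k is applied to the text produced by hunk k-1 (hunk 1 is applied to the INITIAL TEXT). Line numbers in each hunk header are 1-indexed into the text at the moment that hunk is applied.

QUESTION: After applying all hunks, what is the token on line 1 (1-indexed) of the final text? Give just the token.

Hunk 1: at line 5 remove [ogr,blijs,voou] add [zop] -> 9 lines: ppuih jmfq snelg yrvn cari zop cndrh ycony sznia
Hunk 2: at line 4 remove [cari] add [whxlx,cumki,pvk] -> 11 lines: ppuih jmfq snelg yrvn whxlx cumki pvk zop cndrh ycony sznia
Hunk 3: at line 8 remove [cndrh,ycony] add [htj,sueta,wgw] -> 12 lines: ppuih jmfq snelg yrvn whxlx cumki pvk zop htj sueta wgw sznia
Hunk 4: at line 4 remove [cumki,pvk] add [mofrj,kuwql,igzmd] -> 13 lines: ppuih jmfq snelg yrvn whxlx mofrj kuwql igzmd zop htj sueta wgw sznia
Final line 1: ppuih

Answer: ppuih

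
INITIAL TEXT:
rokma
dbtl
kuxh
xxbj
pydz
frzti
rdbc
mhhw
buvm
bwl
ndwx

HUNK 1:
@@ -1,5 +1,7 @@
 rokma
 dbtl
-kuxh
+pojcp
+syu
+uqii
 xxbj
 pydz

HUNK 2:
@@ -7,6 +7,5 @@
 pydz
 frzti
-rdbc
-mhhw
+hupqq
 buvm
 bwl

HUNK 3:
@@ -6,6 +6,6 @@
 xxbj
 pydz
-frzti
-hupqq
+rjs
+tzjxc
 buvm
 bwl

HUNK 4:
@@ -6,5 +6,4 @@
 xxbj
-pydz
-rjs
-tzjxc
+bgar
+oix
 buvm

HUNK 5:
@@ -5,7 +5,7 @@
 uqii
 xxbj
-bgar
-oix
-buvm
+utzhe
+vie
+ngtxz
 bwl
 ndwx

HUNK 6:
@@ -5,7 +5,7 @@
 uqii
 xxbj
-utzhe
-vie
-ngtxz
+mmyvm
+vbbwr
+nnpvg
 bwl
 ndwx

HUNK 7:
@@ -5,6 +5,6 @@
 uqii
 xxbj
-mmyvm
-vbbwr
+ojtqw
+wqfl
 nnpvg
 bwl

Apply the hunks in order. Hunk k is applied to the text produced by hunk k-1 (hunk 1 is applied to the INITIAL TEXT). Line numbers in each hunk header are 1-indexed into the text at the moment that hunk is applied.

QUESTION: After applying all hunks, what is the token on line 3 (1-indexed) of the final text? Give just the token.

Answer: pojcp

Derivation:
Hunk 1: at line 1 remove [kuxh] add [pojcp,syu,uqii] -> 13 lines: rokma dbtl pojcp syu uqii xxbj pydz frzti rdbc mhhw buvm bwl ndwx
Hunk 2: at line 7 remove [rdbc,mhhw] add [hupqq] -> 12 lines: rokma dbtl pojcp syu uqii xxbj pydz frzti hupqq buvm bwl ndwx
Hunk 3: at line 6 remove [frzti,hupqq] add [rjs,tzjxc] -> 12 lines: rokma dbtl pojcp syu uqii xxbj pydz rjs tzjxc buvm bwl ndwx
Hunk 4: at line 6 remove [pydz,rjs,tzjxc] add [bgar,oix] -> 11 lines: rokma dbtl pojcp syu uqii xxbj bgar oix buvm bwl ndwx
Hunk 5: at line 5 remove [bgar,oix,buvm] add [utzhe,vie,ngtxz] -> 11 lines: rokma dbtl pojcp syu uqii xxbj utzhe vie ngtxz bwl ndwx
Hunk 6: at line 5 remove [utzhe,vie,ngtxz] add [mmyvm,vbbwr,nnpvg] -> 11 lines: rokma dbtl pojcp syu uqii xxbj mmyvm vbbwr nnpvg bwl ndwx
Hunk 7: at line 5 remove [mmyvm,vbbwr] add [ojtqw,wqfl] -> 11 lines: rokma dbtl pojcp syu uqii xxbj ojtqw wqfl nnpvg bwl ndwx
Final line 3: pojcp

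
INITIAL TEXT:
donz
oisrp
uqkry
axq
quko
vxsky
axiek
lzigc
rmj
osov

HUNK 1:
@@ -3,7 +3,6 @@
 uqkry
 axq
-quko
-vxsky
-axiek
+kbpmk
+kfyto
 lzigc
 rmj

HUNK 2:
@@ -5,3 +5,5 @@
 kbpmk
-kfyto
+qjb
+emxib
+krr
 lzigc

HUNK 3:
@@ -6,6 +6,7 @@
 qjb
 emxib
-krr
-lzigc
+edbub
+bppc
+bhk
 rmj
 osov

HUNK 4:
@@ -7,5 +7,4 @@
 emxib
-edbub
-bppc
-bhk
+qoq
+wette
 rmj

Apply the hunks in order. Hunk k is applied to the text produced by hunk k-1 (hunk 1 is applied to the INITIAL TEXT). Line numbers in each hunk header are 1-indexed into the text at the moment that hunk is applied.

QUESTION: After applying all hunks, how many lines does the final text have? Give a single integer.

Hunk 1: at line 3 remove [quko,vxsky,axiek] add [kbpmk,kfyto] -> 9 lines: donz oisrp uqkry axq kbpmk kfyto lzigc rmj osov
Hunk 2: at line 5 remove [kfyto] add [qjb,emxib,krr] -> 11 lines: donz oisrp uqkry axq kbpmk qjb emxib krr lzigc rmj osov
Hunk 3: at line 6 remove [krr,lzigc] add [edbub,bppc,bhk] -> 12 lines: donz oisrp uqkry axq kbpmk qjb emxib edbub bppc bhk rmj osov
Hunk 4: at line 7 remove [edbub,bppc,bhk] add [qoq,wette] -> 11 lines: donz oisrp uqkry axq kbpmk qjb emxib qoq wette rmj osov
Final line count: 11

Answer: 11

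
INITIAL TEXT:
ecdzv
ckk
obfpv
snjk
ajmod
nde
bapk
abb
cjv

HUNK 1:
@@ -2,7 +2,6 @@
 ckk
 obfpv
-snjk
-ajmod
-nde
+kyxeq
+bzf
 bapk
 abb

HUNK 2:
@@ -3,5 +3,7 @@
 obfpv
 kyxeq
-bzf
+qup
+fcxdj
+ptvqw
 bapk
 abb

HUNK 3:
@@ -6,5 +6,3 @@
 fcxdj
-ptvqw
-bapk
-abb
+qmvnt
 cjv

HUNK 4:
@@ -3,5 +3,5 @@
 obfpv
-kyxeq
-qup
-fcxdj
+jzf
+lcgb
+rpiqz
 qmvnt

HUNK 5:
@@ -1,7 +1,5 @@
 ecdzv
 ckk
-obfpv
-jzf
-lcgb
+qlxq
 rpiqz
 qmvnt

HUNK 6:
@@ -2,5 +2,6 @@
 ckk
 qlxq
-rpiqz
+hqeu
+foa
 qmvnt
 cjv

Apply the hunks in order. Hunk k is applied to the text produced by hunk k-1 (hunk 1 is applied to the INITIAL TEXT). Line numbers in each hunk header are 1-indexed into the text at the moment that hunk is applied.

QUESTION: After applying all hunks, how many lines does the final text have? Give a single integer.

Answer: 7

Derivation:
Hunk 1: at line 2 remove [snjk,ajmod,nde] add [kyxeq,bzf] -> 8 lines: ecdzv ckk obfpv kyxeq bzf bapk abb cjv
Hunk 2: at line 3 remove [bzf] add [qup,fcxdj,ptvqw] -> 10 lines: ecdzv ckk obfpv kyxeq qup fcxdj ptvqw bapk abb cjv
Hunk 3: at line 6 remove [ptvqw,bapk,abb] add [qmvnt] -> 8 lines: ecdzv ckk obfpv kyxeq qup fcxdj qmvnt cjv
Hunk 4: at line 3 remove [kyxeq,qup,fcxdj] add [jzf,lcgb,rpiqz] -> 8 lines: ecdzv ckk obfpv jzf lcgb rpiqz qmvnt cjv
Hunk 5: at line 1 remove [obfpv,jzf,lcgb] add [qlxq] -> 6 lines: ecdzv ckk qlxq rpiqz qmvnt cjv
Hunk 6: at line 2 remove [rpiqz] add [hqeu,foa] -> 7 lines: ecdzv ckk qlxq hqeu foa qmvnt cjv
Final line count: 7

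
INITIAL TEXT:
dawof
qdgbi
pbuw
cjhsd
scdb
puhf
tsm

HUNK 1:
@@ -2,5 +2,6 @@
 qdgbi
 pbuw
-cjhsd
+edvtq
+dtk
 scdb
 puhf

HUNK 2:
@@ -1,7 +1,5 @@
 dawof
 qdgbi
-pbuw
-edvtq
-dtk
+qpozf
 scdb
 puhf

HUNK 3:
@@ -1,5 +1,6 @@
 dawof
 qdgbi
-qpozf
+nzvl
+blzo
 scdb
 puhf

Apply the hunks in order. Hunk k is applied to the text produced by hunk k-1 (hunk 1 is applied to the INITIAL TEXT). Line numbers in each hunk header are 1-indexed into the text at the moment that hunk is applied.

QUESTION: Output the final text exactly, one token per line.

Hunk 1: at line 2 remove [cjhsd] add [edvtq,dtk] -> 8 lines: dawof qdgbi pbuw edvtq dtk scdb puhf tsm
Hunk 2: at line 1 remove [pbuw,edvtq,dtk] add [qpozf] -> 6 lines: dawof qdgbi qpozf scdb puhf tsm
Hunk 3: at line 1 remove [qpozf] add [nzvl,blzo] -> 7 lines: dawof qdgbi nzvl blzo scdb puhf tsm

Answer: dawof
qdgbi
nzvl
blzo
scdb
puhf
tsm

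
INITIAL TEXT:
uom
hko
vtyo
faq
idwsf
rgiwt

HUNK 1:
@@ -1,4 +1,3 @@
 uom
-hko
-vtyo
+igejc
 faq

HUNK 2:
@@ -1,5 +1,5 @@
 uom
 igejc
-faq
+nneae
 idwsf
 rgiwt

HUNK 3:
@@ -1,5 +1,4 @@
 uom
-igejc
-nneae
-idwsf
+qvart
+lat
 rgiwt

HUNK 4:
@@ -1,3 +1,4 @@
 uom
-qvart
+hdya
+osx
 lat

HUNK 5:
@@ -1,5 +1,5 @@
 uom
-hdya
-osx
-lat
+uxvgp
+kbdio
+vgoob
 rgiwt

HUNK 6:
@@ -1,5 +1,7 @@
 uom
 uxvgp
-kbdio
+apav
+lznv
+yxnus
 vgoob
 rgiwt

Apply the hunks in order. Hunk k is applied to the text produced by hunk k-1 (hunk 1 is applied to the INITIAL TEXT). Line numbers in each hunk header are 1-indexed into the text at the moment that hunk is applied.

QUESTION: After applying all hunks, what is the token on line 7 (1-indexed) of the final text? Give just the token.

Hunk 1: at line 1 remove [hko,vtyo] add [igejc] -> 5 lines: uom igejc faq idwsf rgiwt
Hunk 2: at line 1 remove [faq] add [nneae] -> 5 lines: uom igejc nneae idwsf rgiwt
Hunk 3: at line 1 remove [igejc,nneae,idwsf] add [qvart,lat] -> 4 lines: uom qvart lat rgiwt
Hunk 4: at line 1 remove [qvart] add [hdya,osx] -> 5 lines: uom hdya osx lat rgiwt
Hunk 5: at line 1 remove [hdya,osx,lat] add [uxvgp,kbdio,vgoob] -> 5 lines: uom uxvgp kbdio vgoob rgiwt
Hunk 6: at line 1 remove [kbdio] add [apav,lznv,yxnus] -> 7 lines: uom uxvgp apav lznv yxnus vgoob rgiwt
Final line 7: rgiwt

Answer: rgiwt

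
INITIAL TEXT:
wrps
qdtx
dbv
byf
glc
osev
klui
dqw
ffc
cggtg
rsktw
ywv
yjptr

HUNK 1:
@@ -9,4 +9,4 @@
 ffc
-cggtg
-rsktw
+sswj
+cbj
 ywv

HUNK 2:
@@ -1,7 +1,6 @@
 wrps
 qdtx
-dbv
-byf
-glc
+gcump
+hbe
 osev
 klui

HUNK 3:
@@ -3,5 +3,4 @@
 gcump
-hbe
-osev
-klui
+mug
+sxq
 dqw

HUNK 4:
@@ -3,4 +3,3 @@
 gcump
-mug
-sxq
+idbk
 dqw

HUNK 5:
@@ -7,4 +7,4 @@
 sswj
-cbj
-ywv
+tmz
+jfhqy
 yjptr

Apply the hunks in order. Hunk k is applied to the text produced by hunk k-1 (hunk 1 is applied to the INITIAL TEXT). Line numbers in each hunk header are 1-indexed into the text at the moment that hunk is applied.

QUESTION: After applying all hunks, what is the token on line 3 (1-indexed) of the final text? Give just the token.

Answer: gcump

Derivation:
Hunk 1: at line 9 remove [cggtg,rsktw] add [sswj,cbj] -> 13 lines: wrps qdtx dbv byf glc osev klui dqw ffc sswj cbj ywv yjptr
Hunk 2: at line 1 remove [dbv,byf,glc] add [gcump,hbe] -> 12 lines: wrps qdtx gcump hbe osev klui dqw ffc sswj cbj ywv yjptr
Hunk 3: at line 3 remove [hbe,osev,klui] add [mug,sxq] -> 11 lines: wrps qdtx gcump mug sxq dqw ffc sswj cbj ywv yjptr
Hunk 4: at line 3 remove [mug,sxq] add [idbk] -> 10 lines: wrps qdtx gcump idbk dqw ffc sswj cbj ywv yjptr
Hunk 5: at line 7 remove [cbj,ywv] add [tmz,jfhqy] -> 10 lines: wrps qdtx gcump idbk dqw ffc sswj tmz jfhqy yjptr
Final line 3: gcump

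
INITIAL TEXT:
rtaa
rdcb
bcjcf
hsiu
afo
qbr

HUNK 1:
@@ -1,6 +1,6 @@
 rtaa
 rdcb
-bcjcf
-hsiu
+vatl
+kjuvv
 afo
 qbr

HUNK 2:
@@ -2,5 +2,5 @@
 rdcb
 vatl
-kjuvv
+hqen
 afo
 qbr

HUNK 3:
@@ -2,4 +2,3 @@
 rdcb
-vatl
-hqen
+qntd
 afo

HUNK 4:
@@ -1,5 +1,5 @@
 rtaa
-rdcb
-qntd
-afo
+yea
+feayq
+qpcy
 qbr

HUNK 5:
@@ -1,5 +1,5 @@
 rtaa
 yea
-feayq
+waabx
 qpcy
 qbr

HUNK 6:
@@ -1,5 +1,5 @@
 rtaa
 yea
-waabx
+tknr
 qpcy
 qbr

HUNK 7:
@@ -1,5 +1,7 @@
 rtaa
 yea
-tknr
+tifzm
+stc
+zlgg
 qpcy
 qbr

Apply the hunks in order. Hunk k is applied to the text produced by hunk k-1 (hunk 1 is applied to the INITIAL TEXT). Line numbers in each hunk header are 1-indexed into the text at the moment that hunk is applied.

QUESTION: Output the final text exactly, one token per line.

Answer: rtaa
yea
tifzm
stc
zlgg
qpcy
qbr

Derivation:
Hunk 1: at line 1 remove [bcjcf,hsiu] add [vatl,kjuvv] -> 6 lines: rtaa rdcb vatl kjuvv afo qbr
Hunk 2: at line 2 remove [kjuvv] add [hqen] -> 6 lines: rtaa rdcb vatl hqen afo qbr
Hunk 3: at line 2 remove [vatl,hqen] add [qntd] -> 5 lines: rtaa rdcb qntd afo qbr
Hunk 4: at line 1 remove [rdcb,qntd,afo] add [yea,feayq,qpcy] -> 5 lines: rtaa yea feayq qpcy qbr
Hunk 5: at line 1 remove [feayq] add [waabx] -> 5 lines: rtaa yea waabx qpcy qbr
Hunk 6: at line 1 remove [waabx] add [tknr] -> 5 lines: rtaa yea tknr qpcy qbr
Hunk 7: at line 1 remove [tknr] add [tifzm,stc,zlgg] -> 7 lines: rtaa yea tifzm stc zlgg qpcy qbr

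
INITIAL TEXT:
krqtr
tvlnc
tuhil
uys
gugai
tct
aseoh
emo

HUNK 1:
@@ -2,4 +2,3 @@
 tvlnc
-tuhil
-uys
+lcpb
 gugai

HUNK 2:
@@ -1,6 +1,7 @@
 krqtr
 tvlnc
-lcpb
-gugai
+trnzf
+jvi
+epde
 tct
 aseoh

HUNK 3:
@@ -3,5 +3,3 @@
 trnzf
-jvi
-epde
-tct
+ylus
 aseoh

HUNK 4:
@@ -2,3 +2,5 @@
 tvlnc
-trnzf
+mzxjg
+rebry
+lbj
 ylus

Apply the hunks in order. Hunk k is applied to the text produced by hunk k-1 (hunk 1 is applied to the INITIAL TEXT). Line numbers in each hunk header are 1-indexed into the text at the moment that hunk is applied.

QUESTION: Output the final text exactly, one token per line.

Answer: krqtr
tvlnc
mzxjg
rebry
lbj
ylus
aseoh
emo

Derivation:
Hunk 1: at line 2 remove [tuhil,uys] add [lcpb] -> 7 lines: krqtr tvlnc lcpb gugai tct aseoh emo
Hunk 2: at line 1 remove [lcpb,gugai] add [trnzf,jvi,epde] -> 8 lines: krqtr tvlnc trnzf jvi epde tct aseoh emo
Hunk 3: at line 3 remove [jvi,epde,tct] add [ylus] -> 6 lines: krqtr tvlnc trnzf ylus aseoh emo
Hunk 4: at line 2 remove [trnzf] add [mzxjg,rebry,lbj] -> 8 lines: krqtr tvlnc mzxjg rebry lbj ylus aseoh emo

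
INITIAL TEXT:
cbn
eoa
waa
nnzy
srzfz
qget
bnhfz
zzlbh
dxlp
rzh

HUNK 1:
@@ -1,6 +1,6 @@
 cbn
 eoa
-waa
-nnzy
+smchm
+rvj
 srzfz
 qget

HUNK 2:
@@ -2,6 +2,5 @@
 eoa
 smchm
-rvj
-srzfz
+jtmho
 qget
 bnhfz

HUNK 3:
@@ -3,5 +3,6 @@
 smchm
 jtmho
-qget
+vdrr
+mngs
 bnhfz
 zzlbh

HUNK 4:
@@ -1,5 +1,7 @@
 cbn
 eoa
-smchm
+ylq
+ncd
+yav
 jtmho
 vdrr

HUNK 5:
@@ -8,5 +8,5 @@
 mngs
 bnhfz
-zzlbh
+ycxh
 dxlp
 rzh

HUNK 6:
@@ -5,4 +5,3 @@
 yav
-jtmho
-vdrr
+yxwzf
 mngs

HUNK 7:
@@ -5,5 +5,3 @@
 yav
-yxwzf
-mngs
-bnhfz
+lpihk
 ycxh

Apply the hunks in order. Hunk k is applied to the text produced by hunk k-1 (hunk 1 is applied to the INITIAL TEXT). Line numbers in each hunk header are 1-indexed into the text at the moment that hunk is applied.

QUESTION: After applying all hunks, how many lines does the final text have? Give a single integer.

Answer: 9

Derivation:
Hunk 1: at line 1 remove [waa,nnzy] add [smchm,rvj] -> 10 lines: cbn eoa smchm rvj srzfz qget bnhfz zzlbh dxlp rzh
Hunk 2: at line 2 remove [rvj,srzfz] add [jtmho] -> 9 lines: cbn eoa smchm jtmho qget bnhfz zzlbh dxlp rzh
Hunk 3: at line 3 remove [qget] add [vdrr,mngs] -> 10 lines: cbn eoa smchm jtmho vdrr mngs bnhfz zzlbh dxlp rzh
Hunk 4: at line 1 remove [smchm] add [ylq,ncd,yav] -> 12 lines: cbn eoa ylq ncd yav jtmho vdrr mngs bnhfz zzlbh dxlp rzh
Hunk 5: at line 8 remove [zzlbh] add [ycxh] -> 12 lines: cbn eoa ylq ncd yav jtmho vdrr mngs bnhfz ycxh dxlp rzh
Hunk 6: at line 5 remove [jtmho,vdrr] add [yxwzf] -> 11 lines: cbn eoa ylq ncd yav yxwzf mngs bnhfz ycxh dxlp rzh
Hunk 7: at line 5 remove [yxwzf,mngs,bnhfz] add [lpihk] -> 9 lines: cbn eoa ylq ncd yav lpihk ycxh dxlp rzh
Final line count: 9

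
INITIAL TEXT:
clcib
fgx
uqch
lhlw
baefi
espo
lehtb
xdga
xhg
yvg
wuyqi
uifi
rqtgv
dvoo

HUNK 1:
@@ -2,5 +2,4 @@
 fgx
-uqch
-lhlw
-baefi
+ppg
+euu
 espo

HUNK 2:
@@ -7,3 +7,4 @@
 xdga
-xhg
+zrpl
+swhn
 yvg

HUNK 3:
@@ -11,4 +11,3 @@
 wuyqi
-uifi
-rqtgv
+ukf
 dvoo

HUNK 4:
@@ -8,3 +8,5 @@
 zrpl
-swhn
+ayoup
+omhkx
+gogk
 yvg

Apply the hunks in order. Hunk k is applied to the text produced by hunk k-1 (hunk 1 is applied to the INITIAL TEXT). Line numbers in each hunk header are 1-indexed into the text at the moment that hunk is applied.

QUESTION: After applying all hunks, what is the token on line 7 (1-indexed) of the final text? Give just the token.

Answer: xdga

Derivation:
Hunk 1: at line 2 remove [uqch,lhlw,baefi] add [ppg,euu] -> 13 lines: clcib fgx ppg euu espo lehtb xdga xhg yvg wuyqi uifi rqtgv dvoo
Hunk 2: at line 7 remove [xhg] add [zrpl,swhn] -> 14 lines: clcib fgx ppg euu espo lehtb xdga zrpl swhn yvg wuyqi uifi rqtgv dvoo
Hunk 3: at line 11 remove [uifi,rqtgv] add [ukf] -> 13 lines: clcib fgx ppg euu espo lehtb xdga zrpl swhn yvg wuyqi ukf dvoo
Hunk 4: at line 8 remove [swhn] add [ayoup,omhkx,gogk] -> 15 lines: clcib fgx ppg euu espo lehtb xdga zrpl ayoup omhkx gogk yvg wuyqi ukf dvoo
Final line 7: xdga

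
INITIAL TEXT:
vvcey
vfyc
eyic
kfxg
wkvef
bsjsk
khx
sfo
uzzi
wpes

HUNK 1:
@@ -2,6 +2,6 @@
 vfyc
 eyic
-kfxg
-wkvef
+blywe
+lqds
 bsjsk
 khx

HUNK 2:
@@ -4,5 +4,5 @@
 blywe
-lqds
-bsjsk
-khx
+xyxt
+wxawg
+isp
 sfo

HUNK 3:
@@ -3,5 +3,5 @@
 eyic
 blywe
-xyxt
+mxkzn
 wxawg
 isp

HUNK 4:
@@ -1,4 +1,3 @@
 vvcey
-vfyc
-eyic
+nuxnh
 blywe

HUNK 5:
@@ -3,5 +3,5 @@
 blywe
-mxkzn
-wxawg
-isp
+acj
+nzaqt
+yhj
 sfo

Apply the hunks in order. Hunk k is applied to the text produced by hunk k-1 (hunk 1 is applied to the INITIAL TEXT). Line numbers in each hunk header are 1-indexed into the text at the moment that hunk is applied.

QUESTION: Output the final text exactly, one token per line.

Hunk 1: at line 2 remove [kfxg,wkvef] add [blywe,lqds] -> 10 lines: vvcey vfyc eyic blywe lqds bsjsk khx sfo uzzi wpes
Hunk 2: at line 4 remove [lqds,bsjsk,khx] add [xyxt,wxawg,isp] -> 10 lines: vvcey vfyc eyic blywe xyxt wxawg isp sfo uzzi wpes
Hunk 3: at line 3 remove [xyxt] add [mxkzn] -> 10 lines: vvcey vfyc eyic blywe mxkzn wxawg isp sfo uzzi wpes
Hunk 4: at line 1 remove [vfyc,eyic] add [nuxnh] -> 9 lines: vvcey nuxnh blywe mxkzn wxawg isp sfo uzzi wpes
Hunk 5: at line 3 remove [mxkzn,wxawg,isp] add [acj,nzaqt,yhj] -> 9 lines: vvcey nuxnh blywe acj nzaqt yhj sfo uzzi wpes

Answer: vvcey
nuxnh
blywe
acj
nzaqt
yhj
sfo
uzzi
wpes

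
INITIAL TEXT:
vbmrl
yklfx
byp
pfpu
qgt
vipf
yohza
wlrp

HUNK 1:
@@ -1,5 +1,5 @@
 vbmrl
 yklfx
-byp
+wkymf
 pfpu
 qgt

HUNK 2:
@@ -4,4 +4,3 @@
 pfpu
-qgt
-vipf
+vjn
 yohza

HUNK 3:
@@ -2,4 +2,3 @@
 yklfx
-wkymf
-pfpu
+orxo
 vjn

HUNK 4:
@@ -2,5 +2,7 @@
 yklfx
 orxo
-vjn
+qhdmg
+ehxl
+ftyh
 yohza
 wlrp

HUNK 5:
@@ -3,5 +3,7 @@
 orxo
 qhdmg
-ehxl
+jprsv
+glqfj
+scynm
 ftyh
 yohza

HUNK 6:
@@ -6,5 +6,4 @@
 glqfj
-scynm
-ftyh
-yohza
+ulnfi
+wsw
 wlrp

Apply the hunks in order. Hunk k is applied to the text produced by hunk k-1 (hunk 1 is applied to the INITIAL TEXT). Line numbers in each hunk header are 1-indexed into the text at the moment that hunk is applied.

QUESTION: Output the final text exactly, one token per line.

Hunk 1: at line 1 remove [byp] add [wkymf] -> 8 lines: vbmrl yklfx wkymf pfpu qgt vipf yohza wlrp
Hunk 2: at line 4 remove [qgt,vipf] add [vjn] -> 7 lines: vbmrl yklfx wkymf pfpu vjn yohza wlrp
Hunk 3: at line 2 remove [wkymf,pfpu] add [orxo] -> 6 lines: vbmrl yklfx orxo vjn yohza wlrp
Hunk 4: at line 2 remove [vjn] add [qhdmg,ehxl,ftyh] -> 8 lines: vbmrl yklfx orxo qhdmg ehxl ftyh yohza wlrp
Hunk 5: at line 3 remove [ehxl] add [jprsv,glqfj,scynm] -> 10 lines: vbmrl yklfx orxo qhdmg jprsv glqfj scynm ftyh yohza wlrp
Hunk 6: at line 6 remove [scynm,ftyh,yohza] add [ulnfi,wsw] -> 9 lines: vbmrl yklfx orxo qhdmg jprsv glqfj ulnfi wsw wlrp

Answer: vbmrl
yklfx
orxo
qhdmg
jprsv
glqfj
ulnfi
wsw
wlrp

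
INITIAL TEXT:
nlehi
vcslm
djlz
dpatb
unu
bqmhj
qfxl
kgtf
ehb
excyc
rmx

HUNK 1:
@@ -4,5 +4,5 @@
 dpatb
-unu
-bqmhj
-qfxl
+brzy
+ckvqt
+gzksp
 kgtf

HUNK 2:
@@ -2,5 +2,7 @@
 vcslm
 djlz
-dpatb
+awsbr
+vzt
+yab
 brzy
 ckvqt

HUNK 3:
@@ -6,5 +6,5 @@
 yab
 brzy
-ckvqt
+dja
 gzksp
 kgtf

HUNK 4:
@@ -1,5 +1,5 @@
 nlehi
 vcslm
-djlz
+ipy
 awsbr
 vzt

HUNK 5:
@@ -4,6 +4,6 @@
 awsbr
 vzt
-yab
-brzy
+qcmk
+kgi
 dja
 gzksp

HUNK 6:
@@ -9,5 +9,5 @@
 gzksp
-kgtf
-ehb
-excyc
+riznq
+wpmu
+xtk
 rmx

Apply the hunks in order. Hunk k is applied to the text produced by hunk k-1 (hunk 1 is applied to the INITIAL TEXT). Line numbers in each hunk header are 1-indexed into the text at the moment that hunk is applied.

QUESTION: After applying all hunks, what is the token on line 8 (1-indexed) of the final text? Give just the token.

Answer: dja

Derivation:
Hunk 1: at line 4 remove [unu,bqmhj,qfxl] add [brzy,ckvqt,gzksp] -> 11 lines: nlehi vcslm djlz dpatb brzy ckvqt gzksp kgtf ehb excyc rmx
Hunk 2: at line 2 remove [dpatb] add [awsbr,vzt,yab] -> 13 lines: nlehi vcslm djlz awsbr vzt yab brzy ckvqt gzksp kgtf ehb excyc rmx
Hunk 3: at line 6 remove [ckvqt] add [dja] -> 13 lines: nlehi vcslm djlz awsbr vzt yab brzy dja gzksp kgtf ehb excyc rmx
Hunk 4: at line 1 remove [djlz] add [ipy] -> 13 lines: nlehi vcslm ipy awsbr vzt yab brzy dja gzksp kgtf ehb excyc rmx
Hunk 5: at line 4 remove [yab,brzy] add [qcmk,kgi] -> 13 lines: nlehi vcslm ipy awsbr vzt qcmk kgi dja gzksp kgtf ehb excyc rmx
Hunk 6: at line 9 remove [kgtf,ehb,excyc] add [riznq,wpmu,xtk] -> 13 lines: nlehi vcslm ipy awsbr vzt qcmk kgi dja gzksp riznq wpmu xtk rmx
Final line 8: dja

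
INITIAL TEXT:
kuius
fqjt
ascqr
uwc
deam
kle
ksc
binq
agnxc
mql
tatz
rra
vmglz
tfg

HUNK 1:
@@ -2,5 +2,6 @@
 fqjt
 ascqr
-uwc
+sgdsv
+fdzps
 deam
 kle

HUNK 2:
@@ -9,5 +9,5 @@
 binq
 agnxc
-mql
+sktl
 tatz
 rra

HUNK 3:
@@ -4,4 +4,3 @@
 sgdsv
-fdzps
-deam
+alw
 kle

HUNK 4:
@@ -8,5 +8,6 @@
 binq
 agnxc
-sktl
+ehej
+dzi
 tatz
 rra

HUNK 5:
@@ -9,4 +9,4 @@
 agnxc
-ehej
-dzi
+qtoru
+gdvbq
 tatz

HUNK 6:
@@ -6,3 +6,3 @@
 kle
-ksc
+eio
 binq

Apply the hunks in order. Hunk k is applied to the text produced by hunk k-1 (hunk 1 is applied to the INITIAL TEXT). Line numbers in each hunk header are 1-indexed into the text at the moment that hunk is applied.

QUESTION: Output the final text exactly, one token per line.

Hunk 1: at line 2 remove [uwc] add [sgdsv,fdzps] -> 15 lines: kuius fqjt ascqr sgdsv fdzps deam kle ksc binq agnxc mql tatz rra vmglz tfg
Hunk 2: at line 9 remove [mql] add [sktl] -> 15 lines: kuius fqjt ascqr sgdsv fdzps deam kle ksc binq agnxc sktl tatz rra vmglz tfg
Hunk 3: at line 4 remove [fdzps,deam] add [alw] -> 14 lines: kuius fqjt ascqr sgdsv alw kle ksc binq agnxc sktl tatz rra vmglz tfg
Hunk 4: at line 8 remove [sktl] add [ehej,dzi] -> 15 lines: kuius fqjt ascqr sgdsv alw kle ksc binq agnxc ehej dzi tatz rra vmglz tfg
Hunk 5: at line 9 remove [ehej,dzi] add [qtoru,gdvbq] -> 15 lines: kuius fqjt ascqr sgdsv alw kle ksc binq agnxc qtoru gdvbq tatz rra vmglz tfg
Hunk 6: at line 6 remove [ksc] add [eio] -> 15 lines: kuius fqjt ascqr sgdsv alw kle eio binq agnxc qtoru gdvbq tatz rra vmglz tfg

Answer: kuius
fqjt
ascqr
sgdsv
alw
kle
eio
binq
agnxc
qtoru
gdvbq
tatz
rra
vmglz
tfg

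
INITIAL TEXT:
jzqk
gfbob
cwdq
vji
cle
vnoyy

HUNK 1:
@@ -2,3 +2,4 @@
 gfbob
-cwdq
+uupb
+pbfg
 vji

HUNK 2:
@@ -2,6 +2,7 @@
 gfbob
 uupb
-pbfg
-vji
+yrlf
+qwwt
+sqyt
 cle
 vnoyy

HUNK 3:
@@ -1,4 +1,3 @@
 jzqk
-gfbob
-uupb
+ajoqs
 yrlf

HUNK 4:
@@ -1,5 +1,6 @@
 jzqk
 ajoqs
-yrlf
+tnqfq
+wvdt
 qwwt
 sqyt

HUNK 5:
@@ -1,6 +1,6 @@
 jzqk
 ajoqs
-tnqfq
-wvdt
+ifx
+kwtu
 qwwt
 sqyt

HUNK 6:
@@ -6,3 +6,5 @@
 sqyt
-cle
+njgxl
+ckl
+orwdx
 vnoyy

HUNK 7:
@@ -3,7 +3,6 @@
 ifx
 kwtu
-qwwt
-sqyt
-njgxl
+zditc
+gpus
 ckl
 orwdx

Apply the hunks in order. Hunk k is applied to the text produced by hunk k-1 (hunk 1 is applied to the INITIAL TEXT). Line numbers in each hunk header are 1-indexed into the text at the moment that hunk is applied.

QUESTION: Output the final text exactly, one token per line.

Hunk 1: at line 2 remove [cwdq] add [uupb,pbfg] -> 7 lines: jzqk gfbob uupb pbfg vji cle vnoyy
Hunk 2: at line 2 remove [pbfg,vji] add [yrlf,qwwt,sqyt] -> 8 lines: jzqk gfbob uupb yrlf qwwt sqyt cle vnoyy
Hunk 3: at line 1 remove [gfbob,uupb] add [ajoqs] -> 7 lines: jzqk ajoqs yrlf qwwt sqyt cle vnoyy
Hunk 4: at line 1 remove [yrlf] add [tnqfq,wvdt] -> 8 lines: jzqk ajoqs tnqfq wvdt qwwt sqyt cle vnoyy
Hunk 5: at line 1 remove [tnqfq,wvdt] add [ifx,kwtu] -> 8 lines: jzqk ajoqs ifx kwtu qwwt sqyt cle vnoyy
Hunk 6: at line 6 remove [cle] add [njgxl,ckl,orwdx] -> 10 lines: jzqk ajoqs ifx kwtu qwwt sqyt njgxl ckl orwdx vnoyy
Hunk 7: at line 3 remove [qwwt,sqyt,njgxl] add [zditc,gpus] -> 9 lines: jzqk ajoqs ifx kwtu zditc gpus ckl orwdx vnoyy

Answer: jzqk
ajoqs
ifx
kwtu
zditc
gpus
ckl
orwdx
vnoyy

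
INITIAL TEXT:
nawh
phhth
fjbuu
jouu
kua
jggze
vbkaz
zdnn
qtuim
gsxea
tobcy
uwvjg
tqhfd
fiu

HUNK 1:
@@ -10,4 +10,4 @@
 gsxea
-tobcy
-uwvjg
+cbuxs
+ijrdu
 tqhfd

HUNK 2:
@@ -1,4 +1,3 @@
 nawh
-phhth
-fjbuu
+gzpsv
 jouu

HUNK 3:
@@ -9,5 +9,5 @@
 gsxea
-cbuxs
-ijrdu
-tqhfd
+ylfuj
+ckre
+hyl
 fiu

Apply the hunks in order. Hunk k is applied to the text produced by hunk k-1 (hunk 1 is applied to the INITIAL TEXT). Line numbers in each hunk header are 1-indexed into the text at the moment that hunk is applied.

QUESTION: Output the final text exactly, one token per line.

Hunk 1: at line 10 remove [tobcy,uwvjg] add [cbuxs,ijrdu] -> 14 lines: nawh phhth fjbuu jouu kua jggze vbkaz zdnn qtuim gsxea cbuxs ijrdu tqhfd fiu
Hunk 2: at line 1 remove [phhth,fjbuu] add [gzpsv] -> 13 lines: nawh gzpsv jouu kua jggze vbkaz zdnn qtuim gsxea cbuxs ijrdu tqhfd fiu
Hunk 3: at line 9 remove [cbuxs,ijrdu,tqhfd] add [ylfuj,ckre,hyl] -> 13 lines: nawh gzpsv jouu kua jggze vbkaz zdnn qtuim gsxea ylfuj ckre hyl fiu

Answer: nawh
gzpsv
jouu
kua
jggze
vbkaz
zdnn
qtuim
gsxea
ylfuj
ckre
hyl
fiu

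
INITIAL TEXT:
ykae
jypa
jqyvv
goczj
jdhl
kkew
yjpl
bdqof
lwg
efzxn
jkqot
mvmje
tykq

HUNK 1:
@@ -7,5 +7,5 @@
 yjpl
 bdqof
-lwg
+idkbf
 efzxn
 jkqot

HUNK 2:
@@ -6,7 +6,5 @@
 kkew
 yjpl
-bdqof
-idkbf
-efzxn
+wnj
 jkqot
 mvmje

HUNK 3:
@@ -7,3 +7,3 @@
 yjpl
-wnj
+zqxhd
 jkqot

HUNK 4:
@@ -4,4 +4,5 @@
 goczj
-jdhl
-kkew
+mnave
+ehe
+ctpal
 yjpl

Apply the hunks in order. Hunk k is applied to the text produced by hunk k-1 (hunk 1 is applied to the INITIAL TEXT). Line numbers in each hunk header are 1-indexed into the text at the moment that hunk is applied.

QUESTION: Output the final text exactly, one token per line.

Hunk 1: at line 7 remove [lwg] add [idkbf] -> 13 lines: ykae jypa jqyvv goczj jdhl kkew yjpl bdqof idkbf efzxn jkqot mvmje tykq
Hunk 2: at line 6 remove [bdqof,idkbf,efzxn] add [wnj] -> 11 lines: ykae jypa jqyvv goczj jdhl kkew yjpl wnj jkqot mvmje tykq
Hunk 3: at line 7 remove [wnj] add [zqxhd] -> 11 lines: ykae jypa jqyvv goczj jdhl kkew yjpl zqxhd jkqot mvmje tykq
Hunk 4: at line 4 remove [jdhl,kkew] add [mnave,ehe,ctpal] -> 12 lines: ykae jypa jqyvv goczj mnave ehe ctpal yjpl zqxhd jkqot mvmje tykq

Answer: ykae
jypa
jqyvv
goczj
mnave
ehe
ctpal
yjpl
zqxhd
jkqot
mvmje
tykq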